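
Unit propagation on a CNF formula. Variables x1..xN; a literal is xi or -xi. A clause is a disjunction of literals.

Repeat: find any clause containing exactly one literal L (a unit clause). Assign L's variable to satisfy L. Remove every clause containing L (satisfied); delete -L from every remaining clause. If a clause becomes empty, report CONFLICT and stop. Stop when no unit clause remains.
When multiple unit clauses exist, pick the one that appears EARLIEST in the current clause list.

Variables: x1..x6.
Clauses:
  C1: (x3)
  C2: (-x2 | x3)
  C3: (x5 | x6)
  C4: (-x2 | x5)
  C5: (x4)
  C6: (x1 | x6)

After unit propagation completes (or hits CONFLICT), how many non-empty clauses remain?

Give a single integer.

Answer: 3

Derivation:
unit clause [3] forces x3=T; simplify:
  satisfied 2 clause(s); 4 remain; assigned so far: [3]
unit clause [4] forces x4=T; simplify:
  satisfied 1 clause(s); 3 remain; assigned so far: [3, 4]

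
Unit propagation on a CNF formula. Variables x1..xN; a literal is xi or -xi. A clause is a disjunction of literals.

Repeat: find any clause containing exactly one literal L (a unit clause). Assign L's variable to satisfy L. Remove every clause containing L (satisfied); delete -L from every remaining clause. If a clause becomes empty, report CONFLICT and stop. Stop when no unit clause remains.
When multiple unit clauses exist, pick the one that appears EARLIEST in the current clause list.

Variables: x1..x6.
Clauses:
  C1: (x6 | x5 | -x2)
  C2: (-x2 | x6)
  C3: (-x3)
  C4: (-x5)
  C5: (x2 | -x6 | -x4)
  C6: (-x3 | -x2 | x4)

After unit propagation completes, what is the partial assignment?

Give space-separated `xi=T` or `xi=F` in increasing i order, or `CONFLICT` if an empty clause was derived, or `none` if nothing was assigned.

unit clause [-3] forces x3=F; simplify:
  satisfied 2 clause(s); 4 remain; assigned so far: [3]
unit clause [-5] forces x5=F; simplify:
  drop 5 from [6, 5, -2] -> [6, -2]
  satisfied 1 clause(s); 3 remain; assigned so far: [3, 5]

Answer: x3=F x5=F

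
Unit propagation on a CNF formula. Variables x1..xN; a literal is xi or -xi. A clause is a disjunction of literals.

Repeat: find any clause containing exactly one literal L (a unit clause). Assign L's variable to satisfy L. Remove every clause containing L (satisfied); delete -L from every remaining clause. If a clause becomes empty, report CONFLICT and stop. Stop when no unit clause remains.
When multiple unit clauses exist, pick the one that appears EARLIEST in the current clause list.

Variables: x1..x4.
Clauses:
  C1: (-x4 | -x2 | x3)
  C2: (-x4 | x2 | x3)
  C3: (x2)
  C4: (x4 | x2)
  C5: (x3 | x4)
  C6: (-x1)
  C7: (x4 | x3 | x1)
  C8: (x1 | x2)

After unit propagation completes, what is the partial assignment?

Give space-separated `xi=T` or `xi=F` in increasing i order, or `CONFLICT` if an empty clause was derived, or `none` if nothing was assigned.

Answer: x1=F x2=T

Derivation:
unit clause [2] forces x2=T; simplify:
  drop -2 from [-4, -2, 3] -> [-4, 3]
  satisfied 4 clause(s); 4 remain; assigned so far: [2]
unit clause [-1] forces x1=F; simplify:
  drop 1 from [4, 3, 1] -> [4, 3]
  satisfied 1 clause(s); 3 remain; assigned so far: [1, 2]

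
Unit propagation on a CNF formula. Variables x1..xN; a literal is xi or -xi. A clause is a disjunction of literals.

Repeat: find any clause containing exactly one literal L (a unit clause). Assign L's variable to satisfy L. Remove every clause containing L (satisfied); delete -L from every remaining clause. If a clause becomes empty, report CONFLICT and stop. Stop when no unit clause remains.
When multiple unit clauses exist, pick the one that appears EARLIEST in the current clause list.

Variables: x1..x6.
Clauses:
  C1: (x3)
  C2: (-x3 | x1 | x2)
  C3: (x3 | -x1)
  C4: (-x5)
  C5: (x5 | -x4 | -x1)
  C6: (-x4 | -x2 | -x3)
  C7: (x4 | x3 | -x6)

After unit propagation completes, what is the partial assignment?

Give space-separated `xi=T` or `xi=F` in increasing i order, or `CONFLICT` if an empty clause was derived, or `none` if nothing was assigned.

unit clause [3] forces x3=T; simplify:
  drop -3 from [-3, 1, 2] -> [1, 2]
  drop -3 from [-4, -2, -3] -> [-4, -2]
  satisfied 3 clause(s); 4 remain; assigned so far: [3]
unit clause [-5] forces x5=F; simplify:
  drop 5 from [5, -4, -1] -> [-4, -1]
  satisfied 1 clause(s); 3 remain; assigned so far: [3, 5]

Answer: x3=T x5=F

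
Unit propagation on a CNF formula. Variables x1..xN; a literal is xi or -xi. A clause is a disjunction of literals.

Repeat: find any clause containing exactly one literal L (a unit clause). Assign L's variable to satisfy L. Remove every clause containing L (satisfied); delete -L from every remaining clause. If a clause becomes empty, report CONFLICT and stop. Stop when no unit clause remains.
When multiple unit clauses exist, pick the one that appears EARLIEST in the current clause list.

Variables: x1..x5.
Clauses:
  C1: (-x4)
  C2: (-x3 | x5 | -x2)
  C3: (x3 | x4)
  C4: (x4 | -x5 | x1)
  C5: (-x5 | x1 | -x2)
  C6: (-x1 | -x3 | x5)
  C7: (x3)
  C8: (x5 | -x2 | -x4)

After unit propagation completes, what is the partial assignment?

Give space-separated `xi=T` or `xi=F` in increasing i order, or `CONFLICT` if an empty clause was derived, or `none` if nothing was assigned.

unit clause [-4] forces x4=F; simplify:
  drop 4 from [3, 4] -> [3]
  drop 4 from [4, -5, 1] -> [-5, 1]
  satisfied 2 clause(s); 6 remain; assigned so far: [4]
unit clause [3] forces x3=T; simplify:
  drop -3 from [-3, 5, -2] -> [5, -2]
  drop -3 from [-1, -3, 5] -> [-1, 5]
  satisfied 2 clause(s); 4 remain; assigned so far: [3, 4]

Answer: x3=T x4=F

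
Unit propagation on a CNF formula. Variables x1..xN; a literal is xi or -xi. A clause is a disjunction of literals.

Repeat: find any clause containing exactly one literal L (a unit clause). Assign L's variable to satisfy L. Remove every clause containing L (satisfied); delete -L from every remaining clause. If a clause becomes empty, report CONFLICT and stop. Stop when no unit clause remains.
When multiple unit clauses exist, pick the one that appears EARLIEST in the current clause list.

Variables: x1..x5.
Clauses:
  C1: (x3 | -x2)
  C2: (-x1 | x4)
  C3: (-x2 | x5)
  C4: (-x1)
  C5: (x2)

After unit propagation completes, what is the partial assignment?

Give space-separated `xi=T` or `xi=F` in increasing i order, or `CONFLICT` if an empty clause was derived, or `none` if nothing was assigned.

unit clause [-1] forces x1=F; simplify:
  satisfied 2 clause(s); 3 remain; assigned so far: [1]
unit clause [2] forces x2=T; simplify:
  drop -2 from [3, -2] -> [3]
  drop -2 from [-2, 5] -> [5]
  satisfied 1 clause(s); 2 remain; assigned so far: [1, 2]
unit clause [3] forces x3=T; simplify:
  satisfied 1 clause(s); 1 remain; assigned so far: [1, 2, 3]
unit clause [5] forces x5=T; simplify:
  satisfied 1 clause(s); 0 remain; assigned so far: [1, 2, 3, 5]

Answer: x1=F x2=T x3=T x5=T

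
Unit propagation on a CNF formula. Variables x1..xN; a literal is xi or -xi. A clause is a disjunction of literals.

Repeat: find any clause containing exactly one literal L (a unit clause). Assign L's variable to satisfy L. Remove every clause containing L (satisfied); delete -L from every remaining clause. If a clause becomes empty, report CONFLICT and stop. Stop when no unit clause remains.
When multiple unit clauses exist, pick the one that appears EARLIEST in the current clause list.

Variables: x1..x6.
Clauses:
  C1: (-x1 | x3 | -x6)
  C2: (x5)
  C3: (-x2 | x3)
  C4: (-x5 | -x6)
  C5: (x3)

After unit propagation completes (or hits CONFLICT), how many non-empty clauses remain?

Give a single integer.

unit clause [5] forces x5=T; simplify:
  drop -5 from [-5, -6] -> [-6]
  satisfied 1 clause(s); 4 remain; assigned so far: [5]
unit clause [-6] forces x6=F; simplify:
  satisfied 2 clause(s); 2 remain; assigned so far: [5, 6]
unit clause [3] forces x3=T; simplify:
  satisfied 2 clause(s); 0 remain; assigned so far: [3, 5, 6]

Answer: 0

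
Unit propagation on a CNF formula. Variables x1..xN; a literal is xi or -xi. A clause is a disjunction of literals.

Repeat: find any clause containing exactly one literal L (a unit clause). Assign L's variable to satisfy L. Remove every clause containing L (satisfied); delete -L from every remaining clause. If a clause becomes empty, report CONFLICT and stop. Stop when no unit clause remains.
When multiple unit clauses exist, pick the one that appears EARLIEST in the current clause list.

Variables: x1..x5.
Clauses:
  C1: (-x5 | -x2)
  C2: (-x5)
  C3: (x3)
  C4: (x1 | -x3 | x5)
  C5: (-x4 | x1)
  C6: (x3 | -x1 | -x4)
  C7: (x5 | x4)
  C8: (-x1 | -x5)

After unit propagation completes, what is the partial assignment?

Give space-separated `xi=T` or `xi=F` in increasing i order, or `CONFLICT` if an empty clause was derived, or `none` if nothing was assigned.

Answer: x1=T x3=T x4=T x5=F

Derivation:
unit clause [-5] forces x5=F; simplify:
  drop 5 from [1, -3, 5] -> [1, -3]
  drop 5 from [5, 4] -> [4]
  satisfied 3 clause(s); 5 remain; assigned so far: [5]
unit clause [3] forces x3=T; simplify:
  drop -3 from [1, -3] -> [1]
  satisfied 2 clause(s); 3 remain; assigned so far: [3, 5]
unit clause [1] forces x1=T; simplify:
  satisfied 2 clause(s); 1 remain; assigned so far: [1, 3, 5]
unit clause [4] forces x4=T; simplify:
  satisfied 1 clause(s); 0 remain; assigned so far: [1, 3, 4, 5]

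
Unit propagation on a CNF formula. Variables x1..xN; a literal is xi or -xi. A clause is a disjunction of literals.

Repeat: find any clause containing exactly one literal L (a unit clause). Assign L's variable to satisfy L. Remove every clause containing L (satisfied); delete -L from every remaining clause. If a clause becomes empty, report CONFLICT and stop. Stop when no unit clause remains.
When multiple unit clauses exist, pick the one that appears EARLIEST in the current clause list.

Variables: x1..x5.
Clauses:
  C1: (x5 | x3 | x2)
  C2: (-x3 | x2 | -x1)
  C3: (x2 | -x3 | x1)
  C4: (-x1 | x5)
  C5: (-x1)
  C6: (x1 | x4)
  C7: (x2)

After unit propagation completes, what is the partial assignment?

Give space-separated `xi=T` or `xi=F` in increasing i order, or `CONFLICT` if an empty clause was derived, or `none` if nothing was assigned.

unit clause [-1] forces x1=F; simplify:
  drop 1 from [2, -3, 1] -> [2, -3]
  drop 1 from [1, 4] -> [4]
  satisfied 3 clause(s); 4 remain; assigned so far: [1]
unit clause [4] forces x4=T; simplify:
  satisfied 1 clause(s); 3 remain; assigned so far: [1, 4]
unit clause [2] forces x2=T; simplify:
  satisfied 3 clause(s); 0 remain; assigned so far: [1, 2, 4]

Answer: x1=F x2=T x4=T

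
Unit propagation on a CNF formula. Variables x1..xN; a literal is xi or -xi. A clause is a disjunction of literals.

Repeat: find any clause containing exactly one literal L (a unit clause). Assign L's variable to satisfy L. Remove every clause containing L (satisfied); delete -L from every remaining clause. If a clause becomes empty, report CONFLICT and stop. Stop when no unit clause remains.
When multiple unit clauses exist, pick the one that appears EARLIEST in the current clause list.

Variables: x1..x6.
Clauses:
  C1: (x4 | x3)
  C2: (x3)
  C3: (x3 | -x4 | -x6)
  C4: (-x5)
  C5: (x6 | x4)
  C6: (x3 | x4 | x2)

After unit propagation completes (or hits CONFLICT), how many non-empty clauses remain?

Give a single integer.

Answer: 1

Derivation:
unit clause [3] forces x3=T; simplify:
  satisfied 4 clause(s); 2 remain; assigned so far: [3]
unit clause [-5] forces x5=F; simplify:
  satisfied 1 clause(s); 1 remain; assigned so far: [3, 5]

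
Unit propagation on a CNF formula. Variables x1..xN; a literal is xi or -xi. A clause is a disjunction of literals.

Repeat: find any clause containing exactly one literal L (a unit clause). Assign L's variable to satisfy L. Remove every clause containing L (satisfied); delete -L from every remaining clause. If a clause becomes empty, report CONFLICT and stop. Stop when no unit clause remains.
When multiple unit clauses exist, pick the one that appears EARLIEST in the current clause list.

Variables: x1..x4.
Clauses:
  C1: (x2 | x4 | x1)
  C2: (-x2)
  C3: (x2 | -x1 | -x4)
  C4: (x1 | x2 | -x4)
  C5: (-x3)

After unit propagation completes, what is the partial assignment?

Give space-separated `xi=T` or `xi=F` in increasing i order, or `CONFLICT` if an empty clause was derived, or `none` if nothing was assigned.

unit clause [-2] forces x2=F; simplify:
  drop 2 from [2, 4, 1] -> [4, 1]
  drop 2 from [2, -1, -4] -> [-1, -4]
  drop 2 from [1, 2, -4] -> [1, -4]
  satisfied 1 clause(s); 4 remain; assigned so far: [2]
unit clause [-3] forces x3=F; simplify:
  satisfied 1 clause(s); 3 remain; assigned so far: [2, 3]

Answer: x2=F x3=F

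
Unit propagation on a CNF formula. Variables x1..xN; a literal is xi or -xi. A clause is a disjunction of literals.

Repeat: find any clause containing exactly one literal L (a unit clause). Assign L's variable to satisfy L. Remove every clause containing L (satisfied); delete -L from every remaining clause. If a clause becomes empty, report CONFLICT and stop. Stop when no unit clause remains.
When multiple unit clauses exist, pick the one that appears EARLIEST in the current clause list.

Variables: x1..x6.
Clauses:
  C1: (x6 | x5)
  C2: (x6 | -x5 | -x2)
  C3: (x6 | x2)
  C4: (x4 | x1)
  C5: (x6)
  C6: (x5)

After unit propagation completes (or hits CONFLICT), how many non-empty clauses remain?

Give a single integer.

Answer: 1

Derivation:
unit clause [6] forces x6=T; simplify:
  satisfied 4 clause(s); 2 remain; assigned so far: [6]
unit clause [5] forces x5=T; simplify:
  satisfied 1 clause(s); 1 remain; assigned so far: [5, 6]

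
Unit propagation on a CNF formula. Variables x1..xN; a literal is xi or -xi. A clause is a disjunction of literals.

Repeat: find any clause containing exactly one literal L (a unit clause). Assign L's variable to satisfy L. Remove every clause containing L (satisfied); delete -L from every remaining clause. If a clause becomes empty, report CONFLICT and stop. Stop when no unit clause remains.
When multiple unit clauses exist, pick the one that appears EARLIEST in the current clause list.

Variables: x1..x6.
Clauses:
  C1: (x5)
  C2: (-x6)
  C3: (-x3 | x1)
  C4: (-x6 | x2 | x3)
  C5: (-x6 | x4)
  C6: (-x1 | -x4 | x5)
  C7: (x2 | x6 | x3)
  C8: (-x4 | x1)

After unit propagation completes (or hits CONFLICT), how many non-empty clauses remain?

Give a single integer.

unit clause [5] forces x5=T; simplify:
  satisfied 2 clause(s); 6 remain; assigned so far: [5]
unit clause [-6] forces x6=F; simplify:
  drop 6 from [2, 6, 3] -> [2, 3]
  satisfied 3 clause(s); 3 remain; assigned so far: [5, 6]

Answer: 3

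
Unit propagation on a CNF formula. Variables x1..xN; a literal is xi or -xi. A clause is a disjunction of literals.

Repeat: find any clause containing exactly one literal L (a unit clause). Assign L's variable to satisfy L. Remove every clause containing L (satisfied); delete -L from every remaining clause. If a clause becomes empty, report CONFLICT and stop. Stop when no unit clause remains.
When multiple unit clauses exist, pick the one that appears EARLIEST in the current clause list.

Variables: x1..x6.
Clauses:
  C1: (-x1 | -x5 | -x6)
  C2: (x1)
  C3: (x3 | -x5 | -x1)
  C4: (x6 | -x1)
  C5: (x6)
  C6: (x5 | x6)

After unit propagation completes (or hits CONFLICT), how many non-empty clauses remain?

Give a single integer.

unit clause [1] forces x1=T; simplify:
  drop -1 from [-1, -5, -6] -> [-5, -6]
  drop -1 from [3, -5, -1] -> [3, -5]
  drop -1 from [6, -1] -> [6]
  satisfied 1 clause(s); 5 remain; assigned so far: [1]
unit clause [6] forces x6=T; simplify:
  drop -6 from [-5, -6] -> [-5]
  satisfied 3 clause(s); 2 remain; assigned so far: [1, 6]
unit clause [-5] forces x5=F; simplify:
  satisfied 2 clause(s); 0 remain; assigned so far: [1, 5, 6]

Answer: 0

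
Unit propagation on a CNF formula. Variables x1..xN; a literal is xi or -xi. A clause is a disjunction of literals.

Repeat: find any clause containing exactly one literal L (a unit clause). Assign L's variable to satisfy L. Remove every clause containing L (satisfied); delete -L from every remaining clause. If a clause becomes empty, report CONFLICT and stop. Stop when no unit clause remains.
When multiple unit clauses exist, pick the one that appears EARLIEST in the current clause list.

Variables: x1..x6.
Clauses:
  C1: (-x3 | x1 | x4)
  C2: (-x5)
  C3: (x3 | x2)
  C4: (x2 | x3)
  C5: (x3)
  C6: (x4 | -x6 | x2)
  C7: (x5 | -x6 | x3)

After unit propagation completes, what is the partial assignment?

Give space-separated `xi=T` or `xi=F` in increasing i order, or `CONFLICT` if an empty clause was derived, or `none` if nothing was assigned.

unit clause [-5] forces x5=F; simplify:
  drop 5 from [5, -6, 3] -> [-6, 3]
  satisfied 1 clause(s); 6 remain; assigned so far: [5]
unit clause [3] forces x3=T; simplify:
  drop -3 from [-3, 1, 4] -> [1, 4]
  satisfied 4 clause(s); 2 remain; assigned so far: [3, 5]

Answer: x3=T x5=F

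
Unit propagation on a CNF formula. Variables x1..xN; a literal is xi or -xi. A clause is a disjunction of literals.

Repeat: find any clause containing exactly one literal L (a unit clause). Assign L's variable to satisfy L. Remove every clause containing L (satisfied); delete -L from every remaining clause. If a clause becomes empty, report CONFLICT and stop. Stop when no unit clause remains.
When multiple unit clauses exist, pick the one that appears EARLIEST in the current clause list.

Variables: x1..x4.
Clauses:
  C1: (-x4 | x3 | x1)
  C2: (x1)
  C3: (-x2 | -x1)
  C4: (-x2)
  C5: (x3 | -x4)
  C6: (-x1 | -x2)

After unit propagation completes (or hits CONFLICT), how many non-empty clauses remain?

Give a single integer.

Answer: 1

Derivation:
unit clause [1] forces x1=T; simplify:
  drop -1 from [-2, -1] -> [-2]
  drop -1 from [-1, -2] -> [-2]
  satisfied 2 clause(s); 4 remain; assigned so far: [1]
unit clause [-2] forces x2=F; simplify:
  satisfied 3 clause(s); 1 remain; assigned so far: [1, 2]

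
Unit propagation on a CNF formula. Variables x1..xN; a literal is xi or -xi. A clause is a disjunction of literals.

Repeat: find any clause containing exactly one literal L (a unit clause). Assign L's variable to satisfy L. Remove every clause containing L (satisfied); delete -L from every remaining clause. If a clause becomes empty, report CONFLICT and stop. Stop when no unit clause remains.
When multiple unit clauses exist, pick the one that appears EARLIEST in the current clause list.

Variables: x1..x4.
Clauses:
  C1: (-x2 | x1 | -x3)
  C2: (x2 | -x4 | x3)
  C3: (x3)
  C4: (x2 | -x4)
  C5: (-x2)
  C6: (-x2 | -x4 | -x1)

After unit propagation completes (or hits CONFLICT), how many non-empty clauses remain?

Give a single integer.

unit clause [3] forces x3=T; simplify:
  drop -3 from [-2, 1, -3] -> [-2, 1]
  satisfied 2 clause(s); 4 remain; assigned so far: [3]
unit clause [-2] forces x2=F; simplify:
  drop 2 from [2, -4] -> [-4]
  satisfied 3 clause(s); 1 remain; assigned so far: [2, 3]
unit clause [-4] forces x4=F; simplify:
  satisfied 1 clause(s); 0 remain; assigned so far: [2, 3, 4]

Answer: 0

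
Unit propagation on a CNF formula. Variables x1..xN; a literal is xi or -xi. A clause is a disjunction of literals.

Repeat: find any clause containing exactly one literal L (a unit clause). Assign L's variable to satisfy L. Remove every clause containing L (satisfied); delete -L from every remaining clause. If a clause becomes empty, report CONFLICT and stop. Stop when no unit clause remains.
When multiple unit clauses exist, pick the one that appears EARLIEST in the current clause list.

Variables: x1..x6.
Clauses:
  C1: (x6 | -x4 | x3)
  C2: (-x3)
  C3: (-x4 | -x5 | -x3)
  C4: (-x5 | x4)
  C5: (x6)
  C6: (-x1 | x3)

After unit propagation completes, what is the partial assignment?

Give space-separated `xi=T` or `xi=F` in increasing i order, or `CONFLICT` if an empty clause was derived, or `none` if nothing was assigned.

Answer: x1=F x3=F x6=T

Derivation:
unit clause [-3] forces x3=F; simplify:
  drop 3 from [6, -4, 3] -> [6, -4]
  drop 3 from [-1, 3] -> [-1]
  satisfied 2 clause(s); 4 remain; assigned so far: [3]
unit clause [6] forces x6=T; simplify:
  satisfied 2 clause(s); 2 remain; assigned so far: [3, 6]
unit clause [-1] forces x1=F; simplify:
  satisfied 1 clause(s); 1 remain; assigned so far: [1, 3, 6]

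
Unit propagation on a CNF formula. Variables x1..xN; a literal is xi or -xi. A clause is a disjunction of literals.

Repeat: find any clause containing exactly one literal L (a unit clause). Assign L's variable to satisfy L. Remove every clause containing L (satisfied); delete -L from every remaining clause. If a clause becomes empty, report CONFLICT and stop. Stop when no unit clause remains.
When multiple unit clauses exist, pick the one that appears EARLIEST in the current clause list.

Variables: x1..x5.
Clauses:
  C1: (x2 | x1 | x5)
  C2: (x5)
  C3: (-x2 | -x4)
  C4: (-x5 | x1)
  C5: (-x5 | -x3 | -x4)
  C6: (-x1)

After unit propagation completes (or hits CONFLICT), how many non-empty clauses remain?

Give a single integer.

unit clause [5] forces x5=T; simplify:
  drop -5 from [-5, 1] -> [1]
  drop -5 from [-5, -3, -4] -> [-3, -4]
  satisfied 2 clause(s); 4 remain; assigned so far: [5]
unit clause [1] forces x1=T; simplify:
  drop -1 from [-1] -> [] (empty!)
  satisfied 1 clause(s); 3 remain; assigned so far: [1, 5]
CONFLICT (empty clause)

Answer: 2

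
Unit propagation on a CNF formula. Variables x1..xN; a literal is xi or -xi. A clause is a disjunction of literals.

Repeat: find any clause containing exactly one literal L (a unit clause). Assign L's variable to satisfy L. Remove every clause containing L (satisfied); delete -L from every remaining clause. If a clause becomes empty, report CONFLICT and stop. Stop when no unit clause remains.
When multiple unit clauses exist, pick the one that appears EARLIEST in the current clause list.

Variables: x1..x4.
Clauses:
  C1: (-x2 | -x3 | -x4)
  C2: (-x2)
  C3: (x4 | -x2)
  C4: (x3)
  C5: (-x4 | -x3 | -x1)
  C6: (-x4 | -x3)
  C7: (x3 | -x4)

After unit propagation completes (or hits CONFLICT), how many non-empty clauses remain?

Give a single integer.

unit clause [-2] forces x2=F; simplify:
  satisfied 3 clause(s); 4 remain; assigned so far: [2]
unit clause [3] forces x3=T; simplify:
  drop -3 from [-4, -3, -1] -> [-4, -1]
  drop -3 from [-4, -3] -> [-4]
  satisfied 2 clause(s); 2 remain; assigned so far: [2, 3]
unit clause [-4] forces x4=F; simplify:
  satisfied 2 clause(s); 0 remain; assigned so far: [2, 3, 4]

Answer: 0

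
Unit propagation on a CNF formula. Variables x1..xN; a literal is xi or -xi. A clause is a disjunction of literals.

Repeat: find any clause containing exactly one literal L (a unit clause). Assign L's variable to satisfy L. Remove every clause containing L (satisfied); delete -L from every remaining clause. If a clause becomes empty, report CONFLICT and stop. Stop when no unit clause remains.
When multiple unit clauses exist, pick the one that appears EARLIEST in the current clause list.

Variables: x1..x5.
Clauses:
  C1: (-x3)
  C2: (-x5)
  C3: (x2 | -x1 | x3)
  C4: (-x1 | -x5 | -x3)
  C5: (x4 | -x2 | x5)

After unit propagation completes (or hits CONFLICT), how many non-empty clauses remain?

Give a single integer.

Answer: 2

Derivation:
unit clause [-3] forces x3=F; simplify:
  drop 3 from [2, -1, 3] -> [2, -1]
  satisfied 2 clause(s); 3 remain; assigned so far: [3]
unit clause [-5] forces x5=F; simplify:
  drop 5 from [4, -2, 5] -> [4, -2]
  satisfied 1 clause(s); 2 remain; assigned so far: [3, 5]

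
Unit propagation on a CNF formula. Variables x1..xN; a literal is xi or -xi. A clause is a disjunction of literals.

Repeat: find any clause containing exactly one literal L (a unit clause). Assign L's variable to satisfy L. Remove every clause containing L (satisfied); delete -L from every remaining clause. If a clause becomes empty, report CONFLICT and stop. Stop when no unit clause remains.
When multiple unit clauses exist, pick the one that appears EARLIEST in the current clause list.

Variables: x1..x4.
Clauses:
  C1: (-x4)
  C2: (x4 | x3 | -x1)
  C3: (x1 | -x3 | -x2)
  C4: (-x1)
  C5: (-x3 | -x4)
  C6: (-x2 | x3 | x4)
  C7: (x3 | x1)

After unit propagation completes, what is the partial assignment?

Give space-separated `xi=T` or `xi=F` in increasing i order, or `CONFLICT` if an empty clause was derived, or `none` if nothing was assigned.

unit clause [-4] forces x4=F; simplify:
  drop 4 from [4, 3, -1] -> [3, -1]
  drop 4 from [-2, 3, 4] -> [-2, 3]
  satisfied 2 clause(s); 5 remain; assigned so far: [4]
unit clause [-1] forces x1=F; simplify:
  drop 1 from [1, -3, -2] -> [-3, -2]
  drop 1 from [3, 1] -> [3]
  satisfied 2 clause(s); 3 remain; assigned so far: [1, 4]
unit clause [3] forces x3=T; simplify:
  drop -3 from [-3, -2] -> [-2]
  satisfied 2 clause(s); 1 remain; assigned so far: [1, 3, 4]
unit clause [-2] forces x2=F; simplify:
  satisfied 1 clause(s); 0 remain; assigned so far: [1, 2, 3, 4]

Answer: x1=F x2=F x3=T x4=F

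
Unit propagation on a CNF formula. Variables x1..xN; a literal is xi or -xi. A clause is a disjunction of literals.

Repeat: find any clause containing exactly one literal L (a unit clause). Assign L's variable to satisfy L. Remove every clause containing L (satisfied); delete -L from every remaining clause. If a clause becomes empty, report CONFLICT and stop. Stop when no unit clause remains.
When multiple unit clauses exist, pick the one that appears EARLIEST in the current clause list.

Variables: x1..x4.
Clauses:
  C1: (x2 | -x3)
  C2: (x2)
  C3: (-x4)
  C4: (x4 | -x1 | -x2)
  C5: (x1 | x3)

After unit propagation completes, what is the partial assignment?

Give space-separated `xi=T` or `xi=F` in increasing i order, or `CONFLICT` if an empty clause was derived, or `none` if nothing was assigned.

unit clause [2] forces x2=T; simplify:
  drop -2 from [4, -1, -2] -> [4, -1]
  satisfied 2 clause(s); 3 remain; assigned so far: [2]
unit clause [-4] forces x4=F; simplify:
  drop 4 from [4, -1] -> [-1]
  satisfied 1 clause(s); 2 remain; assigned so far: [2, 4]
unit clause [-1] forces x1=F; simplify:
  drop 1 from [1, 3] -> [3]
  satisfied 1 clause(s); 1 remain; assigned so far: [1, 2, 4]
unit clause [3] forces x3=T; simplify:
  satisfied 1 clause(s); 0 remain; assigned so far: [1, 2, 3, 4]

Answer: x1=F x2=T x3=T x4=F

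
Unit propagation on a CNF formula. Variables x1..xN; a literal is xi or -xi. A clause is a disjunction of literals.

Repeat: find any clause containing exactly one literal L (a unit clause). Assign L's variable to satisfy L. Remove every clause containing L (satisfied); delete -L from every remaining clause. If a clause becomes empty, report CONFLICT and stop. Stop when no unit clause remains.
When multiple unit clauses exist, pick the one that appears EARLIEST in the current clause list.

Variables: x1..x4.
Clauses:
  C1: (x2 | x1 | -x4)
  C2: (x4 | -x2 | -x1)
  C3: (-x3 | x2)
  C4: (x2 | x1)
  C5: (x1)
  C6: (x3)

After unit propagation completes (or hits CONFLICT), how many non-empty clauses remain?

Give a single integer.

Answer: 0

Derivation:
unit clause [1] forces x1=T; simplify:
  drop -1 from [4, -2, -1] -> [4, -2]
  satisfied 3 clause(s); 3 remain; assigned so far: [1]
unit clause [3] forces x3=T; simplify:
  drop -3 from [-3, 2] -> [2]
  satisfied 1 clause(s); 2 remain; assigned so far: [1, 3]
unit clause [2] forces x2=T; simplify:
  drop -2 from [4, -2] -> [4]
  satisfied 1 clause(s); 1 remain; assigned so far: [1, 2, 3]
unit clause [4] forces x4=T; simplify:
  satisfied 1 clause(s); 0 remain; assigned so far: [1, 2, 3, 4]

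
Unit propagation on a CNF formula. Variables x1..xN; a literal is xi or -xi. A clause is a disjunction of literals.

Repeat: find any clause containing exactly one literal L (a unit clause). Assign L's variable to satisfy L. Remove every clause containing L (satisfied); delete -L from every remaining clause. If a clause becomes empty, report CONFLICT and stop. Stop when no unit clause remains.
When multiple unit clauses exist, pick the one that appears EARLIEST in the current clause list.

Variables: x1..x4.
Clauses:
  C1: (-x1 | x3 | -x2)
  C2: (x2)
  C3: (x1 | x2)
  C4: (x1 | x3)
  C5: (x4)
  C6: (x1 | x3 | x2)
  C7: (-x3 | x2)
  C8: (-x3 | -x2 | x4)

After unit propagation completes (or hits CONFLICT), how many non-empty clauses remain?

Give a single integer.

Answer: 2

Derivation:
unit clause [2] forces x2=T; simplify:
  drop -2 from [-1, 3, -2] -> [-1, 3]
  drop -2 from [-3, -2, 4] -> [-3, 4]
  satisfied 4 clause(s); 4 remain; assigned so far: [2]
unit clause [4] forces x4=T; simplify:
  satisfied 2 clause(s); 2 remain; assigned so far: [2, 4]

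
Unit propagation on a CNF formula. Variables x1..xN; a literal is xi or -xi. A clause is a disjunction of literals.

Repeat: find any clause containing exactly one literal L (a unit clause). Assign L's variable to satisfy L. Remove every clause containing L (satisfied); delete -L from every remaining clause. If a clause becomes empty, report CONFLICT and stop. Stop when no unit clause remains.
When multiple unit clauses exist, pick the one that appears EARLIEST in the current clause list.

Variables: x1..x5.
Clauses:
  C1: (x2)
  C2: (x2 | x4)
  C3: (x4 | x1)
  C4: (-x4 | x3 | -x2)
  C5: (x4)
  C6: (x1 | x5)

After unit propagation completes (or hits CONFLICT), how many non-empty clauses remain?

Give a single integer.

Answer: 1

Derivation:
unit clause [2] forces x2=T; simplify:
  drop -2 from [-4, 3, -2] -> [-4, 3]
  satisfied 2 clause(s); 4 remain; assigned so far: [2]
unit clause [4] forces x4=T; simplify:
  drop -4 from [-4, 3] -> [3]
  satisfied 2 clause(s); 2 remain; assigned so far: [2, 4]
unit clause [3] forces x3=T; simplify:
  satisfied 1 clause(s); 1 remain; assigned so far: [2, 3, 4]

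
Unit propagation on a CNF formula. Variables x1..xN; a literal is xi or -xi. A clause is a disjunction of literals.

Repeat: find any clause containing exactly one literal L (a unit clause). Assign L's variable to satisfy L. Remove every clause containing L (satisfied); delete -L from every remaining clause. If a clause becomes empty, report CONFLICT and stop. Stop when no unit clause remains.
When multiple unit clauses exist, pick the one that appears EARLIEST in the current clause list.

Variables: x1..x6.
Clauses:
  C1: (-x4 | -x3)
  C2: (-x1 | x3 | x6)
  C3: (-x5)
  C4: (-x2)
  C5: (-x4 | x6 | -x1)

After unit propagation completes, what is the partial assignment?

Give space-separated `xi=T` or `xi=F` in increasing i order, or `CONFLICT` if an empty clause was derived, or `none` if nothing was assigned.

Answer: x2=F x5=F

Derivation:
unit clause [-5] forces x5=F; simplify:
  satisfied 1 clause(s); 4 remain; assigned so far: [5]
unit clause [-2] forces x2=F; simplify:
  satisfied 1 clause(s); 3 remain; assigned so far: [2, 5]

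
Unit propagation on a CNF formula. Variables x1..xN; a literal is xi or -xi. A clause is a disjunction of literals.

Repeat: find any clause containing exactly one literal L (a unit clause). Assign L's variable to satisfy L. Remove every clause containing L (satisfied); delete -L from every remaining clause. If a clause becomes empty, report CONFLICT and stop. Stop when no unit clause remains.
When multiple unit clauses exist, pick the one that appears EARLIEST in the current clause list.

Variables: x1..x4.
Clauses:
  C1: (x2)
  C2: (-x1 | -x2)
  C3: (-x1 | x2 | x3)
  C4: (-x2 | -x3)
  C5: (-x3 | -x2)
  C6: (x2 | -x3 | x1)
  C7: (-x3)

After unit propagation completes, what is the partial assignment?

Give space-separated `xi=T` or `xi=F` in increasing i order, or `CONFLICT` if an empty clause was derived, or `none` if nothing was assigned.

Answer: x1=F x2=T x3=F

Derivation:
unit clause [2] forces x2=T; simplify:
  drop -2 from [-1, -2] -> [-1]
  drop -2 from [-2, -3] -> [-3]
  drop -2 from [-3, -2] -> [-3]
  satisfied 3 clause(s); 4 remain; assigned so far: [2]
unit clause [-1] forces x1=F; simplify:
  satisfied 1 clause(s); 3 remain; assigned so far: [1, 2]
unit clause [-3] forces x3=F; simplify:
  satisfied 3 clause(s); 0 remain; assigned so far: [1, 2, 3]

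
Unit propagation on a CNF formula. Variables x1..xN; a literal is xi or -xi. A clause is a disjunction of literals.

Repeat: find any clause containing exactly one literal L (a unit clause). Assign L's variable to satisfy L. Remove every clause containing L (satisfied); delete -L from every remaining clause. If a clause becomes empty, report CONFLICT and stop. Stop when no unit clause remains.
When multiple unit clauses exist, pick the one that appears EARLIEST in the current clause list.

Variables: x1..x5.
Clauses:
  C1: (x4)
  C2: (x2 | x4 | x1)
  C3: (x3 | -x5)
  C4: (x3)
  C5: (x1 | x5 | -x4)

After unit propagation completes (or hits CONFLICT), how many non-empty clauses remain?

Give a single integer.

Answer: 1

Derivation:
unit clause [4] forces x4=T; simplify:
  drop -4 from [1, 5, -4] -> [1, 5]
  satisfied 2 clause(s); 3 remain; assigned so far: [4]
unit clause [3] forces x3=T; simplify:
  satisfied 2 clause(s); 1 remain; assigned so far: [3, 4]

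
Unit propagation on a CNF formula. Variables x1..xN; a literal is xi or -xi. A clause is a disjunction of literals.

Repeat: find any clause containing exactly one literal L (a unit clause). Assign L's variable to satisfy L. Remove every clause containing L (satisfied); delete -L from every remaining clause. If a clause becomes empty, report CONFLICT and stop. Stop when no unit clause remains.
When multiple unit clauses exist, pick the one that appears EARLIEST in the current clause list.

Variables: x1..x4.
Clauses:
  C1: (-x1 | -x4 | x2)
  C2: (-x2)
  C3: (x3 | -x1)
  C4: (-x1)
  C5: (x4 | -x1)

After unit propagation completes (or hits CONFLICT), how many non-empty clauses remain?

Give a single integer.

Answer: 0

Derivation:
unit clause [-2] forces x2=F; simplify:
  drop 2 from [-1, -4, 2] -> [-1, -4]
  satisfied 1 clause(s); 4 remain; assigned so far: [2]
unit clause [-1] forces x1=F; simplify:
  satisfied 4 clause(s); 0 remain; assigned so far: [1, 2]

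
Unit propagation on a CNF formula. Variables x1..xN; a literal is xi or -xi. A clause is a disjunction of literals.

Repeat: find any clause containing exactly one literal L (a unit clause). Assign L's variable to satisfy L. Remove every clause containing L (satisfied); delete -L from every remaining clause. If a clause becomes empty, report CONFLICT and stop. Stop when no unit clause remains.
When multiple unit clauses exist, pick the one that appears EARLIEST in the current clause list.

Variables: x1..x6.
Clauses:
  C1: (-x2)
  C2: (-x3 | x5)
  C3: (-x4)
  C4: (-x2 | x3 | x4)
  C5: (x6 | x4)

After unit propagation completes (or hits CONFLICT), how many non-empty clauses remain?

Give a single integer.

unit clause [-2] forces x2=F; simplify:
  satisfied 2 clause(s); 3 remain; assigned so far: [2]
unit clause [-4] forces x4=F; simplify:
  drop 4 from [6, 4] -> [6]
  satisfied 1 clause(s); 2 remain; assigned so far: [2, 4]
unit clause [6] forces x6=T; simplify:
  satisfied 1 clause(s); 1 remain; assigned so far: [2, 4, 6]

Answer: 1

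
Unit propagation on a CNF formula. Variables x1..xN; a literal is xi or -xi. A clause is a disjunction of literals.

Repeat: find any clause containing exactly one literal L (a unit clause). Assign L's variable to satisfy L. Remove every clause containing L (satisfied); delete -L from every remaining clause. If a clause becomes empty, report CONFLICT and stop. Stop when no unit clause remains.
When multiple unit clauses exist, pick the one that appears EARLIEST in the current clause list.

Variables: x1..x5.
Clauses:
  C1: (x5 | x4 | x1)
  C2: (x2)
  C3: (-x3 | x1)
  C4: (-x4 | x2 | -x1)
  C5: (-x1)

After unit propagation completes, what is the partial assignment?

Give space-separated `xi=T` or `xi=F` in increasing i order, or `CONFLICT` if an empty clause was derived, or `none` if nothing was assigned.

Answer: x1=F x2=T x3=F

Derivation:
unit clause [2] forces x2=T; simplify:
  satisfied 2 clause(s); 3 remain; assigned so far: [2]
unit clause [-1] forces x1=F; simplify:
  drop 1 from [5, 4, 1] -> [5, 4]
  drop 1 from [-3, 1] -> [-3]
  satisfied 1 clause(s); 2 remain; assigned so far: [1, 2]
unit clause [-3] forces x3=F; simplify:
  satisfied 1 clause(s); 1 remain; assigned so far: [1, 2, 3]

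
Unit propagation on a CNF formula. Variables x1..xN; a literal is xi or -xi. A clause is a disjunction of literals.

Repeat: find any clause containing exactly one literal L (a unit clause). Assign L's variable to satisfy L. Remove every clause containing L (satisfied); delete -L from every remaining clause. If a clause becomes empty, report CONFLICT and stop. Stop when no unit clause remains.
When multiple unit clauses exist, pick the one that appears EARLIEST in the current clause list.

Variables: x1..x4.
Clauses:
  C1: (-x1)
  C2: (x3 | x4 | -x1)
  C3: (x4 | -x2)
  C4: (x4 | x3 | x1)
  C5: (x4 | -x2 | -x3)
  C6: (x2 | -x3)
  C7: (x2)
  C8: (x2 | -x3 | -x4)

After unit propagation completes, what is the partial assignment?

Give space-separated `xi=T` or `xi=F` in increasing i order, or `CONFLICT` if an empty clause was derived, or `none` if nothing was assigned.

unit clause [-1] forces x1=F; simplify:
  drop 1 from [4, 3, 1] -> [4, 3]
  satisfied 2 clause(s); 6 remain; assigned so far: [1]
unit clause [2] forces x2=T; simplify:
  drop -2 from [4, -2] -> [4]
  drop -2 from [4, -2, -3] -> [4, -3]
  satisfied 3 clause(s); 3 remain; assigned so far: [1, 2]
unit clause [4] forces x4=T; simplify:
  satisfied 3 clause(s); 0 remain; assigned so far: [1, 2, 4]

Answer: x1=F x2=T x4=T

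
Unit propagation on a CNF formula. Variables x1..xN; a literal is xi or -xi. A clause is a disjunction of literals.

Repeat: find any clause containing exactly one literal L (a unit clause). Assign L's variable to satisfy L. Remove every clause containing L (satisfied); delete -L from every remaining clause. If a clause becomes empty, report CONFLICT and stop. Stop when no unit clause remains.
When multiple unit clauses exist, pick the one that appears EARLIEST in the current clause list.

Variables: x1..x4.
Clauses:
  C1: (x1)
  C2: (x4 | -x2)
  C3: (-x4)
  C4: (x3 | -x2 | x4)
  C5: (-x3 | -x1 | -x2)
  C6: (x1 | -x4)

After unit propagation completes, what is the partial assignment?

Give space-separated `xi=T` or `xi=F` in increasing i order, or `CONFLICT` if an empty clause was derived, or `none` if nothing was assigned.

Answer: x1=T x2=F x4=F

Derivation:
unit clause [1] forces x1=T; simplify:
  drop -1 from [-3, -1, -2] -> [-3, -2]
  satisfied 2 clause(s); 4 remain; assigned so far: [1]
unit clause [-4] forces x4=F; simplify:
  drop 4 from [4, -2] -> [-2]
  drop 4 from [3, -2, 4] -> [3, -2]
  satisfied 1 clause(s); 3 remain; assigned so far: [1, 4]
unit clause [-2] forces x2=F; simplify:
  satisfied 3 clause(s); 0 remain; assigned so far: [1, 2, 4]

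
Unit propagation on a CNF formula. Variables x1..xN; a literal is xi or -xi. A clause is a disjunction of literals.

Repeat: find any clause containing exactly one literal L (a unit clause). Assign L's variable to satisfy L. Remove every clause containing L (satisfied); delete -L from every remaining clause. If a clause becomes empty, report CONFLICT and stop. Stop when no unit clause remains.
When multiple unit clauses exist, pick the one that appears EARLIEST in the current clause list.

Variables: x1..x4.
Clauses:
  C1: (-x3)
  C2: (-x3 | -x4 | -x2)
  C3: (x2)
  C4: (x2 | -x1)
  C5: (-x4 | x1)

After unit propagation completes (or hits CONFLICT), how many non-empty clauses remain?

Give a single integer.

Answer: 1

Derivation:
unit clause [-3] forces x3=F; simplify:
  satisfied 2 clause(s); 3 remain; assigned so far: [3]
unit clause [2] forces x2=T; simplify:
  satisfied 2 clause(s); 1 remain; assigned so far: [2, 3]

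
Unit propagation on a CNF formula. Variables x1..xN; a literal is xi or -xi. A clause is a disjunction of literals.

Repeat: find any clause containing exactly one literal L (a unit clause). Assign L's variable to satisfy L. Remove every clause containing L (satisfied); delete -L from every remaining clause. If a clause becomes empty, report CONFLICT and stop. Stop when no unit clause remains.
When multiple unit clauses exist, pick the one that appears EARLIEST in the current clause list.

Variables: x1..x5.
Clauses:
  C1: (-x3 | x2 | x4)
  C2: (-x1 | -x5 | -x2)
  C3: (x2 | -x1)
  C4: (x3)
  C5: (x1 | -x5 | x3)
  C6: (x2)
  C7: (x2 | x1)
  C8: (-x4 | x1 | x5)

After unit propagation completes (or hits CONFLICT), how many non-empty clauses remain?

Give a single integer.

unit clause [3] forces x3=T; simplify:
  drop -3 from [-3, 2, 4] -> [2, 4]
  satisfied 2 clause(s); 6 remain; assigned so far: [3]
unit clause [2] forces x2=T; simplify:
  drop -2 from [-1, -5, -2] -> [-1, -5]
  satisfied 4 clause(s); 2 remain; assigned so far: [2, 3]

Answer: 2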